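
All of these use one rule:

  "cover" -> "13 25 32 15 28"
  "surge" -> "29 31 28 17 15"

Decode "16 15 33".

c is letter #3 and maps to 13: an offset of 10. The number is (letter's place in the alphabet, a=1) + 10.
Undoing it on 16 15 33: 16→(16−10)÷1=6=f, 15→(15−10)÷1=5=e, 33→(33−10)÷1=23=w.

few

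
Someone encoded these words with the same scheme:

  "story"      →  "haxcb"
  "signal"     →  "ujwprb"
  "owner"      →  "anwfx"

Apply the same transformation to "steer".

anncb

The output letters match the input read backwards, each shifted +9: story reversed is yrots. The word is reversed, then every letter is shifted forward by 9.
For steer: reverse → reets; then shift: r+9=a, e+9=n, e+9=n, t+9=c, s+9=b.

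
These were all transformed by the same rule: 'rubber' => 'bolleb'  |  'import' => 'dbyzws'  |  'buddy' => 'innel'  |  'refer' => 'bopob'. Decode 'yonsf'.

The output letters match the input read backwards, each shifted +10: rubber reversed is rebbur. The word is reversed, then every letter is shifted forward by 10.
Decoding yonsf: shift back: y−10=o, o−10=e, n−10=d, s−10=i, f−10=v → oediv; then reverse → video.

video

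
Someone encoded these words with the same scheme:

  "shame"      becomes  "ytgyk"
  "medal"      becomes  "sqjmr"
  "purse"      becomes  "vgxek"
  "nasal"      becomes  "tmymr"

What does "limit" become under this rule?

It's a Vigenère-style cipher with numeric key [6,12]: position i shifts by key[i mod 2].
Applying it to limit: l+6=r, i+12=u, m+6=s, i+12=u, t+6=z.

rusuz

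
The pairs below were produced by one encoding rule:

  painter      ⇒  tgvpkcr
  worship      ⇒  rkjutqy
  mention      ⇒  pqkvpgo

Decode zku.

six

The output letters match the input read backwards, each shifted +2: painter reversed is retniap. Two steps: reverse the string, then apply a Caesar shift of +2.
Decoding zku: shift back: z−2=x, k−2=i, u−2=s → xis; then reverse → six.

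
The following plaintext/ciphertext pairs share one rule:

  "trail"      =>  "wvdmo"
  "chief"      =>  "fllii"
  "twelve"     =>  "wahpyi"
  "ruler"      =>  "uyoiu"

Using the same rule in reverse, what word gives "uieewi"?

A repeating key of period 2 is used — shifts +3, +4 over and over.
Undoing it on uieewi: u−3=r, i−4=e, e−3=b, e−4=a, w−3=t, i−4=e.

rebate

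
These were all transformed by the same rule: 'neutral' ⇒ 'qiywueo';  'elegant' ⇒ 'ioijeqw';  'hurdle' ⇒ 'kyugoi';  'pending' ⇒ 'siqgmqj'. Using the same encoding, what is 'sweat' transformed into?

vziew

The shift depends on letter class: consonant n→q is +3, but vowel e→i is +4. The rule splits by letter class: vowels +4, consonants +3.
For sweat: s(cons)+3=v, w(cons)+3=z, e(vowel)+4=i, a(vowel)+4=e, t(cons)+3=w.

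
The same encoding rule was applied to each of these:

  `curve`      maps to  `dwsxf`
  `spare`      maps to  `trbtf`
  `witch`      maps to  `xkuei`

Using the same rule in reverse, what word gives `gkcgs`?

Shifts by position in curve: pos 0: c→d (+1), pos 1: u→w (+2), pos 2: r→s (+1), pos 3: v→x (+2) — repeating every 2. The shifts repeat in a cycle of length 2: positions 0,1,… shift by +1, +2, then the pattern repeats.
Decoding gkcgs: g−1=f, k−2=i, c−1=b, g−2=e, s−1=r.

fiber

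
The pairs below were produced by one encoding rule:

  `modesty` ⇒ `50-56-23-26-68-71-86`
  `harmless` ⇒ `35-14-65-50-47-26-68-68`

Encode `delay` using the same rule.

m(#13)→50 and o(#15)→56: differences scale by 3, so n = 3·pos + 11. The formula is n = 3×(alphabet index, a=1) + 11.
On delay: d=4→23, e=5→26, l=12→47, a=1→14, y=25→86.

23-26-47-14-86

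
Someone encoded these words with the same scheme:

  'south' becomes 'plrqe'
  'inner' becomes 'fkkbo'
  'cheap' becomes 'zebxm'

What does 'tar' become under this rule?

Compare letters: s→p is +23, o→l is +23, u→r is +23 — a constant shift. It's a constant shift of +23 (ROT23).
On tar: t+23=q, a+23=x, r+23=o.

qxo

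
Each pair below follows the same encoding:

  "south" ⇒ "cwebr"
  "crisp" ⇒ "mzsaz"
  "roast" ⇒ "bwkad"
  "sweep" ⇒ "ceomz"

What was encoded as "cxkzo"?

spare

Shifts by position in south: pos 0: s→c (+10), pos 1: o→w (+8), pos 2: u→e (+10), pos 3: t→b (+8) — repeating every 2. It's a Vigenère-style cipher with numeric key [10,8]: position i shifts by key[i mod 2].
Decoding cxkzo: c−10=s, x−8=p, k−10=a, z−8=r, o−10=e.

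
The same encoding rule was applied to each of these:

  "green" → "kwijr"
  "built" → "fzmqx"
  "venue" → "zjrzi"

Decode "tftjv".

paper

Shifts by position in green: pos 0: g→k (+4), pos 1: r→w (+5), pos 2: e→i (+4), pos 3: e→j (+5) — repeating every 2. A repeating key of period 2 is used — shifts +4, +5 over and over.
Reversing it on tftjv: t−4=p, f−5=a, t−4=p, j−5=e, v−4=r.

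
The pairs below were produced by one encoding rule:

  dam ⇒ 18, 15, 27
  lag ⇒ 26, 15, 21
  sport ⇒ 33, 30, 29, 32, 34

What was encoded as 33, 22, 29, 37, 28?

d is letter #4 and maps to 18: an offset of 14. Each letter is replaced by its alphabet position (a=1..z=26) + 14.
Undoing it on 33, 22, 29, 37, 28: 33→(33−14)÷1=19=s, 22→(22−14)÷1=8=h, 29→(29−14)÷1=15=o, 37→(37−14)÷1=23=w, 28→(28−14)÷1=14=n.

shown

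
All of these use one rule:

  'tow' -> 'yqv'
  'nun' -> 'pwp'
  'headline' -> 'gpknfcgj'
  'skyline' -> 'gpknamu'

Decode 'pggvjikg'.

The output letters match the input read backwards, each shifted +2: tow reversed is wot. The word is reversed, then every letter is shifted forward by 2.
Decoding pggvjikg: shift back: p−2=n, g−2=e, g−2=e, v−2=t, j−2=h, i−2=g, k−2=i, g−2=e → neethgie; then reverse → eighteen.

eighteen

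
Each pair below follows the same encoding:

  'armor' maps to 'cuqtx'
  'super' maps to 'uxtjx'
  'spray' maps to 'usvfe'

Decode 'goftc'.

Each letter shifts forward by (position + 2), i.e. 2, 3, 4, … — the shift grows by one for each successive letter.
Undoing it on goftc: g−2=e, o−3=l, f−4=b, t−5=o, c−6=w.

elbow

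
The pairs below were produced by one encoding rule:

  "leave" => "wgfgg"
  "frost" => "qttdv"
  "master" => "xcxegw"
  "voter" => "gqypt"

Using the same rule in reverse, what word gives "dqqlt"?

solar

Shifts by position in leave: pos 0: l→w (+11), pos 1: e→g (+2), pos 2: a→f (+5), pos 3: v→g (+11), pos 4: e→g (+2) — repeating every 3. A repeating key of period 3 is used — shifts +11, +2, +5 over and over.
Undoing it on dqqlt: d−11=s, q−2=o, q−5=l, l−11=a, t−2=r.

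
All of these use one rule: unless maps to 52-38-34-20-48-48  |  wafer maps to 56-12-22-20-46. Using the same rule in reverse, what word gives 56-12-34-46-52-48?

walrus

u(#21)→52 and n(#14)→38: differences scale by 2, so n = 2·pos + 10. Each letter becomes 2×(its alphabet position, a=1..z=26) + 10.
Decoding 56-12-34-46-52-48: 56→(56−10)÷2=23=w, 12→(12−10)÷2=1=a, 34→(34−10)÷2=12=l, 46→(46−10)÷2=18=r, 52→(52−10)÷2=21=u, 48→(48−10)÷2=19=s.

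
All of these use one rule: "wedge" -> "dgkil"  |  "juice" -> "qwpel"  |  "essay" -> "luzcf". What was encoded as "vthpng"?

Shifts by position in wedge: pos 0: w→d (+7), pos 1: e→g (+2), pos 2: d→k (+7), pos 3: g→i (+2) — repeating every 2. It's a Vigenère-style cipher with numeric key [7,2]: position i shifts by key[i mod 2].
Reversing it on vthpng: v−7=o, t−2=r, h−7=a, p−2=n, n−7=g, g−2=e.

orange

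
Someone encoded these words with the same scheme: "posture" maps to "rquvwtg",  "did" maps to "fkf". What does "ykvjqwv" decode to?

without

Compare letters: p→r is +2, o→q is +2, s→u is +2 — a constant shift. It's a constant shift of +2 (ROT2).
Reversing it on ykvjqwv: y−2=w, k−2=i, v−2=t, j−2=h, q−2=o, w−2=u, v−2=t.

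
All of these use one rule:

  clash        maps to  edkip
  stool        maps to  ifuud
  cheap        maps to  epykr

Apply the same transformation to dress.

c(2)→e(4) and l(11)→d(3) fit y≡23x+10 (mod 26); the inverse of 23 mod 26 is 17. Treating letters as 0–25, the rule is x ↦ 23x + 10 (mod 26).
On dress: d(3)→23·3+10≡1=b; r(17)→23·17+10≡11=l; e(4)→23·4+10≡24=y; s(18)→23·18+10≡8=i; s(18)→23·18+10≡8=i (all mod 26).

blyii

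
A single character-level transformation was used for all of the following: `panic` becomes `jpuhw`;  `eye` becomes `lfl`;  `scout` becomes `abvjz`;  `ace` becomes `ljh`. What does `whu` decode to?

nap

The word is reversed, then every letter is shifted forward by 7.
Undoing it on whu: shift back: w−7=p, h−7=a, u−7=n → pan; then reverse → nap.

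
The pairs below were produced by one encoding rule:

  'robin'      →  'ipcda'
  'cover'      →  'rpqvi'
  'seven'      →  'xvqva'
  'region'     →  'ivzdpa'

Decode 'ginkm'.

r(17)→i(8) and o(14)→p(15) fit y≡15x+13 (mod 26); the inverse of 15 mod 26 is 7. Each letter's alphabet position (a=0..z=25) is mapped through 15·x+13 mod 26 — an affine cipher.
Undoing it on ginkm: g(6)→7·(6−13)≡3=d; i(8)→7·(8−13)≡17=r; n(13)→7·(13−13)≡0=a; k(10)→7·(10−13)≡5=f; m(12)→7·(12−13)≡19=t (all mod 26).

draft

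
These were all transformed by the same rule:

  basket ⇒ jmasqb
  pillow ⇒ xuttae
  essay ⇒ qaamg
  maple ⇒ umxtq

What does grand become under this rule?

ozmvl

The shift depends on letter class: consonant b→j is +8, but vowel a→m is +12. Vowels shift forward by 12 and consonants shift forward by 8.
On grand: g(cons)+8=o, r(cons)+8=z, a(vowel)+12=m, n(cons)+8=v, d(cons)+8=l.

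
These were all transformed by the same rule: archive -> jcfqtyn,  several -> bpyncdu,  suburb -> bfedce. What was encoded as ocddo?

Shifts by position in archive: pos 0: a→j (+9), pos 1: r→c (+11), pos 2: c→f (+3), pos 3: h→q (+9), pos 4: i→t (+11), pos 5: v→y (+3) — repeating every 3. The shifts repeat in a cycle of length 3: positions 0,1,… shift by +9, +11, +3, then the pattern repeats.
Decoding ocddo: o−9=f, c−11=r, d−3=a, d−9=u, o−11=d.

fraud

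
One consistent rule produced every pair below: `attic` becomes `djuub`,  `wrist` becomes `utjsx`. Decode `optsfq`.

Two steps: reverse the string, then apply a Caesar shift of +1.
Decoding optsfq: shift back: o−1=n, p−1=o, t−1=s, s−1=r, f−1=e, q−1=p → nosrep; then reverse → person.

person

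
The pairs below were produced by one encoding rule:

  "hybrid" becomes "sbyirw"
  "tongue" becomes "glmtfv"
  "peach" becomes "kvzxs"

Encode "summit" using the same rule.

hfnnrg

Each pair mirrors across the alphabet (h↔s, y↔b, b↔y): positions sum to 25. This is the alphabet-reversal cipher (Atbash): a becomes z, b becomes y, etc.
For summit: s↔h, u↔f, m↔n, m↔n, i↔r, t↔g.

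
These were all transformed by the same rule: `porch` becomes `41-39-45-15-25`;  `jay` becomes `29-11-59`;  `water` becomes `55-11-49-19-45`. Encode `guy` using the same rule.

23-51-59

With a=1..z=26, the number is 2·pos + 9.
On guy: g=7→23, u=21→51, y=25→59.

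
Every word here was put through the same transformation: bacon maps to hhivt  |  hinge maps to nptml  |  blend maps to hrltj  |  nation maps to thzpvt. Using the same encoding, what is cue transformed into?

Vowels shift forward by 7 and consonants shift forward by 6.
On cue: c(cons)+6=i, u(vowel)+7=b, e(vowel)+7=l.

ibl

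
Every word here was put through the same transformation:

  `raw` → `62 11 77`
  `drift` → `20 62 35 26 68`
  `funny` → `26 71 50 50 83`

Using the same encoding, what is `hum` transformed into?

r(#18)→62 and a(#1)→11: differences scale by 3, so n = 3·pos + 8. With a=1..z=26, the number is 3·pos + 8.
On hum: h=8→32, u=21→71, m=13→47.

32 71 47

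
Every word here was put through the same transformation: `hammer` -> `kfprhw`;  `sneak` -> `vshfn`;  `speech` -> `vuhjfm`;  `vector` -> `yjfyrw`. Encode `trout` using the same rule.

Shifts by position in hammer: pos 0: h→k (+3), pos 1: a→f (+5), pos 2: m→p (+3), pos 3: m→r (+5) — repeating every 2. A repeating key of period 2 is used — shifts +3, +5 over and over.
For trout: t+3=w, r+5=w, o+3=r, u+5=z, t+3=w.

wwrzw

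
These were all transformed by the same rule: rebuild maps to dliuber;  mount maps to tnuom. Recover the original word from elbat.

The output letters match the input read backwards: rebuild reversed is dliuber. The word is simply reversed.
Reversing it on elbat: then reverse → table.

table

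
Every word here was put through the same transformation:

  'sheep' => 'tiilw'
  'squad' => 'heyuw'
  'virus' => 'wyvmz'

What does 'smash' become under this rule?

Two steps: reverse the string, then apply a Caesar shift of +4.
For smash: reverse → hsams; then shift: h+4=l, s+4=w, a+4=e, m+4=q, s+4=w.

lweqw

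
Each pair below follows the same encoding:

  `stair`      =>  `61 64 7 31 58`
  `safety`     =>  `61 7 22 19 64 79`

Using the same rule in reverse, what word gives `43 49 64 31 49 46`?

s(#19)→61 and t(#20)→64: differences scale by 3, so n = 3·pos + 4. With a=1..z=26, the number is 3·pos + 4.
Undoing it on 43 49 64 31 49 46: 43→(43−4)÷3=13=m, 49→(49−4)÷3=15=o, 64→(64−4)÷3=20=t, 31→(31−4)÷3=9=i, 49→(49−4)÷3=15=o, 46→(46−4)÷3=14=n.

motion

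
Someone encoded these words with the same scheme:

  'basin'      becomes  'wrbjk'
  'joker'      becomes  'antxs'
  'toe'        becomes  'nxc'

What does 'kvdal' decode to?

The output letters match the input read backwards, each shifted +9: basin reversed is nisab. Two steps: reverse the string, then apply a Caesar shift of +9.
Decoding kvdal: shift back: k−9=b, v−9=m, d−9=u, a−9=r, l−9=c → bmurc; then reverse → crumb.

crumb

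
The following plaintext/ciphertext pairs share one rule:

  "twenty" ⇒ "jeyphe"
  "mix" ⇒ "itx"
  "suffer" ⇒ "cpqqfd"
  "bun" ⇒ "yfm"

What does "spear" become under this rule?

clpad

The output letters match the input read backwards, each shifted +11: twenty reversed is ytnewt. Two steps: reverse the string, then apply a Caesar shift of +11.
For spear: reverse → raeps; then shift: r+11=c, a+11=l, e+11=p, p+11=a, s+11=d.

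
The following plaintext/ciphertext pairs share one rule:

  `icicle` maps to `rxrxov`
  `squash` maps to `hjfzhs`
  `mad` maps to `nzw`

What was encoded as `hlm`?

Each letter is replaced by its mirror in the alphabet: a↔z, b↔y, c↔x, and so on (the Atbash cipher).
Reversing it on hlm: h↔s, l↔o, m↔n.

son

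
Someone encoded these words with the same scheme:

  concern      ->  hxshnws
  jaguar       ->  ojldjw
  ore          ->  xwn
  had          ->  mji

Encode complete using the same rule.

The shift depends on letter class: consonant c→h is +5, but vowel o→x is +9. The rule splits by letter class: vowels +9, consonants +5.
Applying it to complete: c(cons)+5=h, o(vowel)+9=x, m(cons)+5=r, p(cons)+5=u, l(cons)+5=q, e(vowel)+9=n, t(cons)+5=y, e(vowel)+9=n.

hxruqnyn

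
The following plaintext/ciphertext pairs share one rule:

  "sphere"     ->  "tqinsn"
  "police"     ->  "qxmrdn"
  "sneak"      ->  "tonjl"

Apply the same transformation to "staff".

The shift depends on letter class: consonant s→t is +1, but vowel e→n is +9. Vowels shift forward by 9 and consonants shift forward by 1.
For staff: s(cons)+1=t, t(cons)+1=u, a(vowel)+9=j, f(cons)+1=g, f(cons)+1=g.

tujgg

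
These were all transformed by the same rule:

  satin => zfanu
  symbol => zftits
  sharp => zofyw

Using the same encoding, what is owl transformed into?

tds

The shift depends on letter class: consonant s→z is +7, but vowel a→f is +5. The rule splits by letter class: vowels +5, consonants +7.
Applying it to owl: o(vowel)+5=t, w(cons)+7=d, l(cons)+7=s.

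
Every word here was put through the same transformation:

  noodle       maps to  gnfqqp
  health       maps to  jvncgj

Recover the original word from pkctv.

The output letters match the input read backwards, each shifted +2: noodle reversed is eldoon. Two steps: reverse the string, then apply a Caesar shift of +2.
Reversing it on pkctv: shift back: p−2=n, k−2=i, c−2=a, t−2=r, v−2=t → niart; then reverse → train.

train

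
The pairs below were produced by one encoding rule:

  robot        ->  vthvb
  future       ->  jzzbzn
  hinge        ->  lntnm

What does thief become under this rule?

In robot: r→v is +4, o→t is +5, b→h is +6, o→v is +7 — the shift increases by 1 each position. Each letter shifts forward by (position + 4), i.e. 4, 5, 6, … — the shift grows by one for each successive letter.
On thief: t+4=x, h+5=m, i+6=o, e+7=l, f+8=n.

xmoln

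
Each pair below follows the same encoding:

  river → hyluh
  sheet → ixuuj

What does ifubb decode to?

Compare letters: r→h is +16, i→y is +16, v→l is +16 — a constant shift. Each letter is shifted forward by 16 in the alphabet (a Caesar shift of +16).
Reversing it on ifubb: i−16=s, f−16=p, u−16=e, b−16=l, b−16=l.

spell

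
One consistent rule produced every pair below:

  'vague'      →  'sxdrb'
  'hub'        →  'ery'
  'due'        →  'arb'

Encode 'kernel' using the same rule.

Every letter moves 23 places later in the alphabet, wrapping around z→a.
On kernel: k+23=h, e+23=b, r+23=o, n+23=k, e+23=b, l+23=i.

hbokbi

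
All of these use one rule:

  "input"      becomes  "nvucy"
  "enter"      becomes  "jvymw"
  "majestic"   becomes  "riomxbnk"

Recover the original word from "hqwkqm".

circle

Shifts by position in input: pos 0: i→n (+5), pos 1: n→v (+8), pos 2: p→u (+5), pos 3: u→c (+8) — repeating every 2. The shifts repeat in a cycle of length 2: positions 0,1,… shift by +5, +8, then the pattern repeats.
Decoding hqwkqm: h−5=c, q−8=i, w−5=r, k−8=c, q−5=l, m−8=e.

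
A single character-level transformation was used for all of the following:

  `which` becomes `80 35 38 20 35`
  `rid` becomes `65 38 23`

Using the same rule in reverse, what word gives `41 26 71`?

jet

w(#23)→80 and h(#8)→35: differences scale by 3, so n = 3·pos + 11. Each letter becomes 3×(its alphabet position, a=1..z=26) + 11.
Decoding 41 26 71: 41→(41−11)÷3=10=j, 26→(26−11)÷3=5=e, 71→(71−11)÷3=20=t.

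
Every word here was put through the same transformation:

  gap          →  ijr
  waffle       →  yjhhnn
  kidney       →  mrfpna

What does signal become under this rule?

uripjn

The shift depends on letter class: consonant g→i is +2, but vowel a→j is +9. Vowels shift forward by 9 and consonants shift forward by 2.
On signal: s(cons)+2=u, i(vowel)+9=r, g(cons)+2=i, n(cons)+2=p, a(vowel)+9=j, l(cons)+2=n.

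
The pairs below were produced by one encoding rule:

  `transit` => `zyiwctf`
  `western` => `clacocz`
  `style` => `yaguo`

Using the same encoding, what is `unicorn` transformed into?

The shift increases by 1 at each position, starting from +6: 6, 7, 8, ….
Applying it to unicorn: u+6=a, n+7=u, i+8=q, c+9=l, o+10=y, r+11=c, n+12=z.

auqlycz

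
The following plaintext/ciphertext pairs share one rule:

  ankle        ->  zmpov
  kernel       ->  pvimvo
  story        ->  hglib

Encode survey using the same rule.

hfievb

Each pair mirrors across the alphabet (a↔z, n↔m, k↔p): positions sum to 25. Letters are reflected about the middle of the alphabet (position → 25−position): Atbash.
On survey: s↔h, u↔f, r↔i, v↔e, e↔v, y↔b.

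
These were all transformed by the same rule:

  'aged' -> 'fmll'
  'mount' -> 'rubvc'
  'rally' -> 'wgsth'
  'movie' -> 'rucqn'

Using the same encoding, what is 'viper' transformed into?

aowma

In aged: a→f is +5, g→m is +6, e→l is +7, d→l is +8 — the shift increases by 1 each position. Each letter shifts forward by (position + 5), i.e. 5, 6, 7, … — the shift grows by one for each successive letter.
On viper: v+5=a, i+6=o, p+7=w, e+8=m, r+9=a.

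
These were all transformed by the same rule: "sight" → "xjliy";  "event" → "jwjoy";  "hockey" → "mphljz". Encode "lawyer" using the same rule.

A repeating key of period 2 is used — shifts +5, +1 over and over.
For lawyer: l+5=q, a+1=b, w+5=b, y+1=z, e+5=j, r+1=s.

qbbzjs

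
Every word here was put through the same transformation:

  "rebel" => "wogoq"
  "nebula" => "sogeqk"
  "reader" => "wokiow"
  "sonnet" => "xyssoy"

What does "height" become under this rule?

The shift depends on letter class: consonant r→w is +5, but vowel e→o is +10. The rule splits by letter class: vowels +10, consonants +5.
On height: h(cons)+5=m, e(vowel)+10=o, i(vowel)+10=s, g(cons)+5=l, h(cons)+5=m, t(cons)+5=y.

moslmy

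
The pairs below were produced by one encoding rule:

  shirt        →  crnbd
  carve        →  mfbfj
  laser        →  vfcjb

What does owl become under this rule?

The shift depends on letter class: consonant s→c is +10, but vowel i→n is +5. The rule splits by letter class: vowels +5, consonants +10.
For owl: o(vowel)+5=t, w(cons)+10=g, l(cons)+10=v.

tgv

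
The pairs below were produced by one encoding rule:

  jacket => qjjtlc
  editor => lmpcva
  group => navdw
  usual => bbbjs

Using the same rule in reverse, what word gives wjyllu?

parcel

The shifts repeat in a cycle of length 2: positions 0,1,… shift by +7, +9, then the pattern repeats.
Reversing it on wjyllu: w−7=p, j−9=a, y−7=r, l−9=c, l−7=e, u−9=l.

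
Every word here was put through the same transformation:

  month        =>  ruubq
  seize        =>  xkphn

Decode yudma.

In month: m→r is +5, o→u is +6, n→u is +7, t→b is +8 — the shift increases by 1 each position. Each letter shifts forward by (position + 5), i.e. 5, 6, 7, … — the shift grows by one for each successive letter.
Reversing it on yudma: y−5=t, u−6=o, d−7=w, m−8=e, a−9=r.

tower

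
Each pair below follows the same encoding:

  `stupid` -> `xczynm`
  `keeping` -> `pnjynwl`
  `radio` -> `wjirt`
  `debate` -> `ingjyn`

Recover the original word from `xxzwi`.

Shifts by position in stupid: pos 0: s→x (+5), pos 1: t→c (+9), pos 2: u→z (+5), pos 3: p→y (+9) — repeating every 2. A repeating key of period 2 is used — shifts +5, +9 over and over.
Decoding xxzwi: x−5=s, x−9=o, z−5=u, w−9=n, i−5=d.

sound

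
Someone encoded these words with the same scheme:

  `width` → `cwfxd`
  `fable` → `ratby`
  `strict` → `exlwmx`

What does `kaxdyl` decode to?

gather

Treating letters as 0–25, the rule is x ↦ 19x + 0 (mod 26).
Reversing it on kaxdyl: k(10)→11·(10−0)≡6=g; a(0)→11·(0−0)≡0=a; x(23)→11·(23−0)≡19=t; d(3)→11·(3−0)≡7=h; y(24)→11·(24−0)≡4=e; l(11)→11·(11−0)≡17=r (all mod 26).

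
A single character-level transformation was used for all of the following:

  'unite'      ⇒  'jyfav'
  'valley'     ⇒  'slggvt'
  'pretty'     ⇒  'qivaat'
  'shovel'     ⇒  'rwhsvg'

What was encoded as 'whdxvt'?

u(20)→j(9) and n(13)→y(24) fit y≡9x+11 (mod 26); the inverse of 9 mod 26 is 3. This is an affine cipher: with a=0,…,z=25, each position x becomes (9x+11) mod 26.
Reversing it on whdxvt: w(22)→3·(22−11)≡7=h; h(7)→3·(7−11)≡14=o; d(3)→3·(3−11)≡2=c; x(23)→3·(23−11)≡10=k; v(21)→3·(21−11)≡4=e; t(19)→3·(19−11)≡24=y (all mod 26).

hockey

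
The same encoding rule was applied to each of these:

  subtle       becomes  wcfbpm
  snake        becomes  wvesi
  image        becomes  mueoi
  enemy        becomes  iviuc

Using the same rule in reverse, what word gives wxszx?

A repeating key of period 2 is used — shifts +4, +8 over and over.
Decoding wxszx: w−4=s, x−8=p, s−4=o, z−8=r, x−4=t.

sport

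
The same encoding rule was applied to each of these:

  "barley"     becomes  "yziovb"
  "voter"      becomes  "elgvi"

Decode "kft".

This is the alphabet-reversal cipher (Atbash): a becomes z, b becomes y, etc.
Undoing it on kft: k↔p, f↔u, t↔g.

pug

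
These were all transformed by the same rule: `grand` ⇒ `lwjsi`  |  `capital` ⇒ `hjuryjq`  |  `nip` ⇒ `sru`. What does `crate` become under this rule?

The rule splits by letter class: vowels +9, consonants +5.
Applying it to crate: c(cons)+5=h, r(cons)+5=w, a(vowel)+9=j, t(cons)+5=y, e(vowel)+9=n.

hwjyn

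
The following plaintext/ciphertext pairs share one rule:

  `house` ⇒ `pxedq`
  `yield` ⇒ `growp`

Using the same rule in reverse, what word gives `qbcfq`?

issue

In house: h→p is +8, o→x is +9, u→e is +10, s→d is +11 — the shift increases by 1 each position. Each letter shifts forward by (position + 8), i.e. 8, 9, 10, … — the shift grows by one for each successive letter.
Reversing it on qbcfq: q−8=i, b−9=s, c−10=s, f−11=u, q−12=e.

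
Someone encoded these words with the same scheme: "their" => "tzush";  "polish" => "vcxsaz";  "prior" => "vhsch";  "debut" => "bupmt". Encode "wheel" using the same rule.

t(19)→t(19) and h(7)→z(25) fit y≡19x+22 (mod 26); the inverse of 19 mod 26 is 11. This is an affine cipher: with a=0,…,z=25, each position x becomes (19x+22) mod 26.
Applying it to wheel: w(22)→19·22+22≡24=y; h(7)→19·7+22≡25=z; e(4)→19·4+22≡20=u; e(4)→19·4+22≡20=u; l(11)→19·11+22≡23=x (all mod 26).

yzuux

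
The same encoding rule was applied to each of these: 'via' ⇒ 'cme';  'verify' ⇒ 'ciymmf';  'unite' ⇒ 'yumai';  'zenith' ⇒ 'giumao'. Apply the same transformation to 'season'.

The shift depends on letter class: consonant v→c is +7, but vowel i→m is +4. Two shifts are in play — +4 for a/e/i/o/u, +7 for every other letter.
Applying it to season: s(cons)+7=z, e(vowel)+4=i, a(vowel)+4=e, s(cons)+7=z, o(vowel)+4=s, n(cons)+7=u.

ziezsu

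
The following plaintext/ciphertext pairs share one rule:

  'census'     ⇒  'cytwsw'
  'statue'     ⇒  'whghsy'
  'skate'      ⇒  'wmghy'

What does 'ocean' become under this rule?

c(2)→c(2) and e(4)→y(24) fit y≡11x+6 (mod 26); the inverse of 11 mod 26 is 19. Each letter's alphabet position (a=0..z=25) is mapped through 11·x+6 mod 26 — an affine cipher.
On ocean: o(14)→11·14+6≡4=e; c(2)→11·2+6≡2=c; e(4)→11·4+6≡24=y; a(0)→11·0+6≡6=g; n(13)→11·13+6≡19=t (all mod 26).

ecygt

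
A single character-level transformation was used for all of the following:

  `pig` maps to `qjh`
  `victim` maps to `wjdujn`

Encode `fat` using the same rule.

gbu

Compare letters: p→q is +1, i→j is +1, g→h is +1 — a constant shift. Every letter moves 1 place later in the alphabet, wrapping around z→a.
Applying it to fat: f+1=g, a+1=b, t+1=u.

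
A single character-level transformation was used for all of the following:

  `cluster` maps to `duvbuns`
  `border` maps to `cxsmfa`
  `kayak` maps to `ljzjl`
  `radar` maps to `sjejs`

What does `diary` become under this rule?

erbaz

Shifts by position in cluster: pos 0: c→d (+1), pos 1: l→u (+9), pos 2: u→v (+1), pos 3: s→b (+9) — repeating every 2. The shifts repeat in a cycle of length 2: positions 0,1,… shift by +1, +9, then the pattern repeats.
For diary: d+1=e, i+9=r, a+1=b, r+9=a, y+1=z.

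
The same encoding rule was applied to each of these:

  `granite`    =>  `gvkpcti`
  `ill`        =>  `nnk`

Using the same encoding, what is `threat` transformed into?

The output letters match the input read backwards, each shifted +2: granite reversed is etinarg. The word is reversed, then every letter is shifted forward by 2.
For threat: reverse → taerht; then shift: t+2=v, a+2=c, e+2=g, r+2=t, h+2=j, t+2=v.

vcgtjv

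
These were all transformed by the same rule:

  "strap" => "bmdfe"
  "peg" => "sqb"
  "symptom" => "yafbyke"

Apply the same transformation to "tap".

bmf

The output letters match the input read backwards, each shifted +12: strap reversed is parts. Two steps: reverse the string, then apply a Caesar shift of +12.
For tap: reverse → pat; then shift: p+12=b, a+12=m, t+12=f.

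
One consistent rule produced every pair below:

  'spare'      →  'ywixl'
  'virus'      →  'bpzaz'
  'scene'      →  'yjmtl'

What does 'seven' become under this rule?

yldku

A repeating key of period 3 is used — shifts +6, +7, +8 over and over.
On seven: s+6=y, e+7=l, v+8=d, e+6=k, n+7=u.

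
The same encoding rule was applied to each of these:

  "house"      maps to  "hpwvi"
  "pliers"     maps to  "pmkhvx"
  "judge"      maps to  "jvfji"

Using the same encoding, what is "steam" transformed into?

In house: h→h is +0, o→p is +1, u→w is +2, s→v is +3 — the shift increases by 1 each position. Each letter shifts forward by its position index (0, 1, 2, …) — the shift grows by one for each successive letter.
On steam: s+0=s, t+1=u, e+2=g, a+3=d, m+4=q.

sugdq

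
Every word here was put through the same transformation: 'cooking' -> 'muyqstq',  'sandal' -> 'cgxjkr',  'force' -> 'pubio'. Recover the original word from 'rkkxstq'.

hearing

It's a Vigenère-style cipher with numeric key [10,6]: position i shifts by key[i mod 2].
Undoing it on rkkxstq: r−10=h, k−6=e, k−10=a, x−6=r, s−10=i, t−6=n, q−10=g.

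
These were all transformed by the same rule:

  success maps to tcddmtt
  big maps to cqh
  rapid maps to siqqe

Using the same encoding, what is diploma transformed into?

eqqmwni

The shift depends on letter class: consonant s→t is +1, but vowel u→c is +8. Vowels shift forward by 8 and consonants shift forward by 1.
For diploma: d(cons)+1=e, i(vowel)+8=q, p(cons)+1=q, l(cons)+1=m, o(vowel)+8=w, m(cons)+1=n, a(vowel)+8=i.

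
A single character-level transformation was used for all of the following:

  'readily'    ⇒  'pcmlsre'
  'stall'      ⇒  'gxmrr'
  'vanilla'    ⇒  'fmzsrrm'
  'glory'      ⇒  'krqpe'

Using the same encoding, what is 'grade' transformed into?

kpmlc

r(17)→p(15) and e(4)→c(2) fit y≡17x+12 (mod 26); the inverse of 17 mod 26 is 23. This is an affine cipher: with a=0,…,z=25, each position x becomes (17x+12) mod 26.
For grade: g(6)→17·6+12≡10=k; r(17)→17·17+12≡15=p; a(0)→17·0+12≡12=m; d(3)→17·3+12≡11=l; e(4)→17·4+12≡2=c (all mod 26).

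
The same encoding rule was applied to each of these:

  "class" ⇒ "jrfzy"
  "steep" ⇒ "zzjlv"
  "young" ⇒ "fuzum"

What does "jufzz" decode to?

coast

Shifts by position in class: pos 0: c→j (+7), pos 1: l→r (+6), pos 2: a→f (+5), pos 3: s→z (+7), pos 4: s→y (+6) — repeating every 3. A repeating key of period 3 is used — shifts +7, +6, +5 over and over.
Decoding jufzz: j−7=c, u−6=o, f−5=a, z−7=s, z−6=t.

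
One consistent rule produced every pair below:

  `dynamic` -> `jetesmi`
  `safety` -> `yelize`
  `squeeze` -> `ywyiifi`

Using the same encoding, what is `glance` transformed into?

mretii

The shift depends on letter class: consonant d→j is +6, but vowel a→e is +4. Two shifts are in play — +4 for a/e/i/o/u, +6 for every other letter.
Applying it to glance: g(cons)+6=m, l(cons)+6=r, a(vowel)+4=e, n(cons)+6=t, c(cons)+6=i, e(vowel)+4=i.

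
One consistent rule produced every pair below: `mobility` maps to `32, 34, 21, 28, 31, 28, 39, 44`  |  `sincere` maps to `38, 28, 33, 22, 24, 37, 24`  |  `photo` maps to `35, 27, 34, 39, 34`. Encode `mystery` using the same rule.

m is letter #13 and maps to 32: an offset of 19. Each letter is replaced by its alphabet position (a=1..z=26) + 19.
Applying it to mystery: m=13→32, y=25→44, s=19→38, t=20→39, e=5→24, r=18→37, y=25→44.

32, 44, 38, 39, 24, 37, 44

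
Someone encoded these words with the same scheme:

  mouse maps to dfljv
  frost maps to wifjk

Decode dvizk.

merit

Compare letters: m→d is +17, o→f is +17, u→l is +17 — a constant shift. This is a Caesar cipher with shift 17.
Reversing it on dvizk: d−17=m, v−17=e, i−17=r, z−17=i, k−17=t.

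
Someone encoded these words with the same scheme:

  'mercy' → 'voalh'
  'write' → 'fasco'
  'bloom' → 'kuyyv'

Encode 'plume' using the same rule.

The shift depends on letter class: consonant m→v is +9, but vowel e→o is +10. Vowels shift forward by 10 and consonants shift forward by 9.
For plume: p(cons)+9=y, l(cons)+9=u, u(vowel)+10=e, m(cons)+9=v, e(vowel)+10=o.

yuevo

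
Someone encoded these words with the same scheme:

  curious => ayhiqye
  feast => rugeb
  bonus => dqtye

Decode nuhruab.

c(2)→a(0) and u(20)→y(24) fit y≡23x+6 (mod 26); the inverse of 23 mod 26 is 17. Each letter's alphabet position (a=0..z=25) is mapped through 23·x+6 mod 26 — an affine cipher.
Decoding nuhruab: n(13)→17·(13−6)≡15=p; u(20)→17·(20−6)≡4=e; h(7)→17·(7−6)≡17=r; r(17)→17·(17−6)≡5=f; u(20)→17·(20−6)≡4=e; a(0)→17·(0−6)≡2=c; b(1)→17·(1−6)≡19=t (all mod 26).

perfect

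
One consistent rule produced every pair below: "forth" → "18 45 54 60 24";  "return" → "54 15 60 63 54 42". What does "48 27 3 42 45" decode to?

The formula is n = 3×(alphabet index, a=1).
Reversing it on 48 27 3 42 45: 48→(48−0)÷3=16=p, 27→(27−0)÷3=9=i, 3→(3−0)÷3=1=a, 42→(42−0)÷3=14=n, 45→(45−0)÷3=15=o.

piano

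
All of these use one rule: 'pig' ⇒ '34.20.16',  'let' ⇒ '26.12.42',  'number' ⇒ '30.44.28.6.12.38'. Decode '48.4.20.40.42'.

p(#16)→34 and i(#9)→20: differences scale by 2, so n = 2·pos + 2. Each letter becomes 2×(its alphabet position, a=1..z=26) + 2.
Reversing it on 48.4.20.40.42: 48→(48−2)÷2=23=w, 4→(4−2)÷2=1=a, 20→(20−2)÷2=9=i, 40→(40−2)÷2=19=s, 42→(42−2)÷2=20=t.

waist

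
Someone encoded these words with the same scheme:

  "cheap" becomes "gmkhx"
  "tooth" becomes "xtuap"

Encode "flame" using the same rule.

jqgtm

In cheap: c→g is +4, h→m is +5, e→k is +6, a→h is +7 — the shift increases by 1 each position. Each letter shifts forward by (position + 4), i.e. 4, 5, 6, … — the shift grows by one for each successive letter.
Applying it to flame: f+4=j, l+5=q, a+6=g, m+7=t, e+8=m.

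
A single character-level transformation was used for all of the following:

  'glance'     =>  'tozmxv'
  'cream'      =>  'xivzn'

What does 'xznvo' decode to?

Each pair mirrors across the alphabet (g↔t, l↔o, a↔z): positions sum to 25. Each letter is replaced by its mirror in the alphabet: a↔z, b↔y, c↔x, and so on (the Atbash cipher).
Decoding xznvo: x↔c, z↔a, n↔m, v↔e, o↔l.

camel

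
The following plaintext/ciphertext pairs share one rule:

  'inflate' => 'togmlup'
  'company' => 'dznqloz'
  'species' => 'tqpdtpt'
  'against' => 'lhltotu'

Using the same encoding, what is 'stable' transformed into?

tulcmp

Two shifts are in play — +11 for a/e/i/o/u, +1 for every other letter.
Applying it to stable: s(cons)+1=t, t(cons)+1=u, a(vowel)+11=l, b(cons)+1=c, l(cons)+1=m, e(vowel)+11=p.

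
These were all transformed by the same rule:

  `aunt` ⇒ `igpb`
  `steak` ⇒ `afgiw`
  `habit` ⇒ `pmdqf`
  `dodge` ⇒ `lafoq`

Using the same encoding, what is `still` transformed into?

Shifts by position in aunt: pos 0: a→i (+8), pos 1: u→g (+12), pos 2: n→p (+2), pos 3: t→b (+8) — repeating every 3. A repeating key of period 3 is used — shifts +8, +12, +2 over and over.
For still: s+8=a, t+12=f, i+2=k, l+8=t, l+12=x.

afktx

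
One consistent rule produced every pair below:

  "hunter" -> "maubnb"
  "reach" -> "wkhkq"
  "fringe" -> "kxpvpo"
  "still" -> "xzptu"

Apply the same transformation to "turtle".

yaybuo

In hunter: h→m is +5, u→a is +6, n→u is +7, t→b is +8 — the shift increases by 1 each position. Each letter shifts forward by (position + 5), i.e. 5, 6, 7, … — the shift grows by one for each successive letter.
On turtle: t+5=y, u+6=a, r+7=y, t+8=b, l+9=u, e+10=o.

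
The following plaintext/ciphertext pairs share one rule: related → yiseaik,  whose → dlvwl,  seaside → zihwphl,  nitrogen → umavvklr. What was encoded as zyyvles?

Shifts by position in related: pos 0: r→y (+7), pos 1: e→i (+4), pos 2: l→s (+7), pos 3: a→e (+4) — repeating every 2. The shifts repeat in a cycle of length 2: positions 0,1,… shift by +7, +4, then the pattern repeats.
Reversing it on zyyvles: z−7=s, y−4=u, y−7=r, v−4=r, l−7=e, e−4=a, s−7=l.

surreal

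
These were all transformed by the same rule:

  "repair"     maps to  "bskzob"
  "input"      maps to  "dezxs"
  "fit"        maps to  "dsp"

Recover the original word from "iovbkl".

The output letters match the input read backwards, each shifted +10: repair reversed is riaper. Two steps: reverse the string, then apply a Caesar shift of +10.
Undoing it on iovbkl: shift back: i−10=y, o−10=e, v−10=l, b−10=r, k−10=a, l−10=b → yelrab; then reverse → barley.

barley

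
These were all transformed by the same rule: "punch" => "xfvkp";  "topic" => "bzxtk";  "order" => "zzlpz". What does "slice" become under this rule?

The shift depends on letter class: consonant p→x is +8, but vowel u→f is +11. Vowels shift forward by 11 and consonants shift forward by 8.
On slice: s(cons)+8=a, l(cons)+8=t, i(vowel)+11=t, c(cons)+8=k, e(vowel)+11=p.

attkp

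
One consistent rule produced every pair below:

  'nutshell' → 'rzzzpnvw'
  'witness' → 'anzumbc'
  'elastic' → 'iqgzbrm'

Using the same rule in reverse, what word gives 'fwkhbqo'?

In nutshell: n→r is +4, u→z is +5, t→z is +6, s→z is +7 — the shift increases by 1 each position. Letter i (0-indexed) is shifted by i+4, so successive shifts are 4, 5, 6, ….
Decoding fwkhbqo: f−4=b, w−5=r, k−6=e, h−7=a, b−8=t, q−9=h, o−10=e.

breathe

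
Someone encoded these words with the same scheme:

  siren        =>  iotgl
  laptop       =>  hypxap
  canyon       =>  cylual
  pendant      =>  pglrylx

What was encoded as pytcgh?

parcel

s(18)→i(8) and i(8)→o(14) fit y≡15x+24 (mod 26); the inverse of 15 mod 26 is 7. This is an affine cipher: with a=0,…,z=25, each position x becomes (15x+24) mod 26.
Undoing it on pytcgh: p(15)→7·(15−24)≡15=p; y(24)→7·(24−24)≡0=a; t(19)→7·(19−24)≡17=r; c(2)→7·(2−24)≡2=c; g(6)→7·(6−24)≡4=e; h(7)→7·(7−24)≡11=l (all mod 26).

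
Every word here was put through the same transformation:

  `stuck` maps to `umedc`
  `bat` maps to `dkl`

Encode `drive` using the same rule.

The output letters match the input read backwards, each shifted +10: stuck reversed is kcuts. Read the word backwards and shift each letter +10.
For drive: reverse → evird; then shift: e+10=o, v+10=f, i+10=s, r+10=b, d+10=n.

ofsbn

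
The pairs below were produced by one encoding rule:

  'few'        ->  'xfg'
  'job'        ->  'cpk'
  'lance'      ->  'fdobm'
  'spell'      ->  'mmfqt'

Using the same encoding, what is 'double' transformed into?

fmcvpe

The output letters match the input read backwards, each shifted +1: few reversed is wef. Read the word backwards and shift each letter +1.
For double: reverse → elbuod; then shift: e+1=f, l+1=m, b+1=c, u+1=v, o+1=p, d+1=e.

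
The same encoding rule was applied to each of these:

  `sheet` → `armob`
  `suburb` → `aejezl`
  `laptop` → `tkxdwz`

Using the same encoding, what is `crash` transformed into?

kbicp

Shifts by position in sheet: pos 0: s→a (+8), pos 1: h→r (+10), pos 2: e→m (+8), pos 3: e→o (+10) — repeating every 2. It's a Vigenère-style cipher with numeric key [8,10]: position i shifts by key[i mod 2].
Applying it to crash: c+8=k, r+10=b, a+8=i, s+10=c, h+8=p.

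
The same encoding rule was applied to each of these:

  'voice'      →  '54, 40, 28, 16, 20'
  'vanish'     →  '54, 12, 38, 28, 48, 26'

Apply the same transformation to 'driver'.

The formula is n = 2×(alphabet index, a=1) + 10.
For driver: d=4→18, r=18→46, i=9→28, v=22→54, e=5→20, r=18→46.

18, 46, 28, 54, 20, 46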